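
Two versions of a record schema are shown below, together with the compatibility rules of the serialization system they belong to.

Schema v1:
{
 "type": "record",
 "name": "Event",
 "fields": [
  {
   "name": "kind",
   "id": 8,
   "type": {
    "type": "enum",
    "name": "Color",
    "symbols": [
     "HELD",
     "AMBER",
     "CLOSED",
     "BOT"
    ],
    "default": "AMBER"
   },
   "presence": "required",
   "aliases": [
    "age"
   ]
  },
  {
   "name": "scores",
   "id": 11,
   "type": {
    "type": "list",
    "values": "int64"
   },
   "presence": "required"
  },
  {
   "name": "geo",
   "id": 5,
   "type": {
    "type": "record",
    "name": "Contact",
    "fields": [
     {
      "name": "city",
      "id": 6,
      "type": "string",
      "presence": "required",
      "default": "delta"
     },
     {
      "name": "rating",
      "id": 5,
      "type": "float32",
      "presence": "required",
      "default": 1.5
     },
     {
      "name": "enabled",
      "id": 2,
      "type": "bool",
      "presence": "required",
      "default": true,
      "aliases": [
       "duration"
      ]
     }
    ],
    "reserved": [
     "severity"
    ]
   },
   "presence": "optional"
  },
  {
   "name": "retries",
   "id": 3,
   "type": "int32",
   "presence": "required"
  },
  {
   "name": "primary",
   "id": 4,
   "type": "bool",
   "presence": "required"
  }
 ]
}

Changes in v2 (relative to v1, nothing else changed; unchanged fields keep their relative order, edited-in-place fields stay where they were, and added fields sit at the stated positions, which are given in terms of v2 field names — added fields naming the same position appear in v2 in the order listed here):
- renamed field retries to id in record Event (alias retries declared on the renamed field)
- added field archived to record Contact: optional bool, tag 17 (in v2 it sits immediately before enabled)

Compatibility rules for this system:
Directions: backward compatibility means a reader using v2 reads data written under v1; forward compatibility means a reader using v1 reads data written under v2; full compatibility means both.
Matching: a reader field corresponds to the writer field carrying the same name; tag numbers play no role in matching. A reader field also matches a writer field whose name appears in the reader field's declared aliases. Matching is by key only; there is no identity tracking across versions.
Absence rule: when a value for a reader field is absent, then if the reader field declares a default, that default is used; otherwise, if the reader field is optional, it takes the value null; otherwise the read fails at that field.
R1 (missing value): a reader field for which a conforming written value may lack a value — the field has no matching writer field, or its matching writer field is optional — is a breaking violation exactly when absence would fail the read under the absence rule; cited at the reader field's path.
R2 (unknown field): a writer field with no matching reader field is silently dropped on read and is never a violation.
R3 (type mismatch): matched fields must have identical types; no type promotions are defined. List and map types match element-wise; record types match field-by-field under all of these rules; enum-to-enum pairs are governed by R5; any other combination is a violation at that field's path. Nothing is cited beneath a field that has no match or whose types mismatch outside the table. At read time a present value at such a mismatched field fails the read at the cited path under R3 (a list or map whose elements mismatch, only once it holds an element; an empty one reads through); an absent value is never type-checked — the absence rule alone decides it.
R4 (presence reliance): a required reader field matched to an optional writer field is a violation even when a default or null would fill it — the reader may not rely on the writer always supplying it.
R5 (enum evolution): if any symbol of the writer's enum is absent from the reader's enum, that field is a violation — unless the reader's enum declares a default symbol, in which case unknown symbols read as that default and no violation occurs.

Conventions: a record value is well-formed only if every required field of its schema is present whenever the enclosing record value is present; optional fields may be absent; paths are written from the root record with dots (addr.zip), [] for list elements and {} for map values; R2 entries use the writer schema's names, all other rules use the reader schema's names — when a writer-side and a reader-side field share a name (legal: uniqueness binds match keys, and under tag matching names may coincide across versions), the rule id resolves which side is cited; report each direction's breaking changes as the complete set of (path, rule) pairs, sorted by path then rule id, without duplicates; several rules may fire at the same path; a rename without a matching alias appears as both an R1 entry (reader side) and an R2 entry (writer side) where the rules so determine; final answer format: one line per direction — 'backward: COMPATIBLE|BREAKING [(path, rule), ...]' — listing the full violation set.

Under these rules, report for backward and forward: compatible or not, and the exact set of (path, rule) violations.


backward: COMPATIBLE []; forward: BREAKING [(retries, R1)]

in Event below, arrows point writer -> reader
checking backward for Event: reader v2 against writer v1:
  Color -> Color, writer required: kind aligns to kind
  list<int64> -> list<int64>, writer required: scores aligns to scores
  Contact -> Contact, writer optional: geo aligns to geo
  int32 -> int32, writer required: id aligns to retries
  bool -> bool, writer required: primary aligns to primary
  string -> string, writer required: geo.city aligns to geo.city
  float32 -> float32, writer required: geo.rating aligns to geo.rating
  geo.archived: no writer-side match
  bool -> bool, writer required: geo.enabled aligns to geo.enabled
  => no violations; backward on Event: COMPATIBLE
checking forward for Event: reader v1 against writer v2:
  Color -> Color, writer required: kind aligns to kind
  list<int64> -> list<int64>, writer required: scores aligns to scores
  Contact -> Contact, writer optional: geo aligns to geo
  retries: no writer-side match
  bool -> bool, writer required: primary aligns to primary
  id (writer side), unknown to reader
  string -> string, writer required: geo.city aligns to geo.city
  float32 -> float32, writer required: geo.rating aligns to geo.rating
  bool -> bool, writer required: geo.enabled aligns to geo.enabled
  geo.archived (writer side), unknown to reader
  R1 fires at retries
  => forward verdict for Event: BREAKING, 1 violation(s)


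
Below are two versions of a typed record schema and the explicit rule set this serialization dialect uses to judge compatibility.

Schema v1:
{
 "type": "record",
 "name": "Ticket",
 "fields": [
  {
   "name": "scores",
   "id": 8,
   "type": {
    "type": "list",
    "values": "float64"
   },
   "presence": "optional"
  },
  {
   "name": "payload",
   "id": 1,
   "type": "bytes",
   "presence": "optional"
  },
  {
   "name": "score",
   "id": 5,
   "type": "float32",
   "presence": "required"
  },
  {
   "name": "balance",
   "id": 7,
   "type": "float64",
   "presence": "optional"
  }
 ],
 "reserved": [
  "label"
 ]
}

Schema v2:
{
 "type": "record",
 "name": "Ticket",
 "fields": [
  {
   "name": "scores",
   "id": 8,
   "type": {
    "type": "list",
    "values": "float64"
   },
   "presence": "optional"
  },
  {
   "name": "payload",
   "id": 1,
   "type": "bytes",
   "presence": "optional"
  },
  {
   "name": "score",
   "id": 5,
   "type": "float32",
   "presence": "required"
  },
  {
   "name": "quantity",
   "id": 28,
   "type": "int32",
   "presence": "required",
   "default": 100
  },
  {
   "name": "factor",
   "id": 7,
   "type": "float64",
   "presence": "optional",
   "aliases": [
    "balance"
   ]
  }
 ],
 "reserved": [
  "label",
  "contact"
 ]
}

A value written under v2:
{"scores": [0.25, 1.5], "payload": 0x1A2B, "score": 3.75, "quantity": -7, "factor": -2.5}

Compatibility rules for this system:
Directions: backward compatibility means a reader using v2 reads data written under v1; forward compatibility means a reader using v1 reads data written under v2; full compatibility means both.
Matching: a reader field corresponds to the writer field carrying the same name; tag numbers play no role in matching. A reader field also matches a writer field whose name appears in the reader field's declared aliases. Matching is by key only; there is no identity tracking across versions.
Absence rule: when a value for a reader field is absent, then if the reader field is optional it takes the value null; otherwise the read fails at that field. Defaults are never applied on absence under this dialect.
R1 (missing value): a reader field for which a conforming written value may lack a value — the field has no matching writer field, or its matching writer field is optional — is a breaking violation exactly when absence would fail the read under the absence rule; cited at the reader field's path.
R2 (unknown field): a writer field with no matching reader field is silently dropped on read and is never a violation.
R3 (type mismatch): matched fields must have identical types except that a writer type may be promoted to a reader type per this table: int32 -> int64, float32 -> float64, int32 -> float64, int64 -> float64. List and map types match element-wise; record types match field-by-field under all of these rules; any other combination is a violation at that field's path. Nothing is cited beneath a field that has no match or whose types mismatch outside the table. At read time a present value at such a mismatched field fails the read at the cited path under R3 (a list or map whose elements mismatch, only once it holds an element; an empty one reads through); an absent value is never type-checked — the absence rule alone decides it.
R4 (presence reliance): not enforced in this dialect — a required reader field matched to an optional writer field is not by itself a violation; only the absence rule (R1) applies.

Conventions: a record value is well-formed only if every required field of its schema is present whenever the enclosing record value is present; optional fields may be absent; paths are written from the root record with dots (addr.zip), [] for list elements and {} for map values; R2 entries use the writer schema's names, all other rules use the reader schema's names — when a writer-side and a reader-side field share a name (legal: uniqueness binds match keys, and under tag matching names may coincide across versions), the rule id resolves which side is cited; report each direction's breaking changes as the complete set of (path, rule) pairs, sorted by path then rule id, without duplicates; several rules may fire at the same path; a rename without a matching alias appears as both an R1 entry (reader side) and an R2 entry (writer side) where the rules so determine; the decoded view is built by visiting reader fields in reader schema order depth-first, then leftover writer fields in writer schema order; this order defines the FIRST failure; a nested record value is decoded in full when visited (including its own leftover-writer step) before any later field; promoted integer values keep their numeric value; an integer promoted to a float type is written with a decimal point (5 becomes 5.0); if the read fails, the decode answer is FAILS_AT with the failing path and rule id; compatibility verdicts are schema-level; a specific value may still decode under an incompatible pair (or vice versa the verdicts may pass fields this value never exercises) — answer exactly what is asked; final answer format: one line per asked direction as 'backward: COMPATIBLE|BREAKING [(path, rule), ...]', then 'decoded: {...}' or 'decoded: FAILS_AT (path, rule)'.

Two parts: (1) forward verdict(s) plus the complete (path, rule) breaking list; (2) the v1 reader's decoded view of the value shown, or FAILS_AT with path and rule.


the writer's type comes first in each Ticket pair
forward on Ticket — v1 reading data written by v2:
  scores: list<float64> -> list<float64>, writer optional; from scores
  payload: bytes -> bytes, writer optional; from payload
  score: float32 -> float32, writer required; from score
  no writer field matches reader balance
  quantity (writer side), unknown to reader
  factor (writer side), unknown to reader
  => forward verdict for Ticket: COMPATIBLE, no violations
migrating the Ticket value to v1:
  scores := [0.25, 1.5]
  payload := 0x1A2B
  score := 3.75
  balance := null (not supplied -> null)
  writer quantity: unmatched, discarded
  writer factor: unmatched, discarded
  => decoded: {"scores": [0.25, 1.5], "payload": 0x1A2B, "score": 3.75, "balance": null}
ruling out the remaining Ticket differences:
  added field quantity to record Ticket: required int32, tag 28, default 100 (in v2 it sits immediately before factor) -> affects backward compatibility only, which is not asked

forward: COMPATIBLE []; decoded: {"scores": [0.25, 1.5], "payload": 0x1A2B, "score": 3.75, "balance": null}


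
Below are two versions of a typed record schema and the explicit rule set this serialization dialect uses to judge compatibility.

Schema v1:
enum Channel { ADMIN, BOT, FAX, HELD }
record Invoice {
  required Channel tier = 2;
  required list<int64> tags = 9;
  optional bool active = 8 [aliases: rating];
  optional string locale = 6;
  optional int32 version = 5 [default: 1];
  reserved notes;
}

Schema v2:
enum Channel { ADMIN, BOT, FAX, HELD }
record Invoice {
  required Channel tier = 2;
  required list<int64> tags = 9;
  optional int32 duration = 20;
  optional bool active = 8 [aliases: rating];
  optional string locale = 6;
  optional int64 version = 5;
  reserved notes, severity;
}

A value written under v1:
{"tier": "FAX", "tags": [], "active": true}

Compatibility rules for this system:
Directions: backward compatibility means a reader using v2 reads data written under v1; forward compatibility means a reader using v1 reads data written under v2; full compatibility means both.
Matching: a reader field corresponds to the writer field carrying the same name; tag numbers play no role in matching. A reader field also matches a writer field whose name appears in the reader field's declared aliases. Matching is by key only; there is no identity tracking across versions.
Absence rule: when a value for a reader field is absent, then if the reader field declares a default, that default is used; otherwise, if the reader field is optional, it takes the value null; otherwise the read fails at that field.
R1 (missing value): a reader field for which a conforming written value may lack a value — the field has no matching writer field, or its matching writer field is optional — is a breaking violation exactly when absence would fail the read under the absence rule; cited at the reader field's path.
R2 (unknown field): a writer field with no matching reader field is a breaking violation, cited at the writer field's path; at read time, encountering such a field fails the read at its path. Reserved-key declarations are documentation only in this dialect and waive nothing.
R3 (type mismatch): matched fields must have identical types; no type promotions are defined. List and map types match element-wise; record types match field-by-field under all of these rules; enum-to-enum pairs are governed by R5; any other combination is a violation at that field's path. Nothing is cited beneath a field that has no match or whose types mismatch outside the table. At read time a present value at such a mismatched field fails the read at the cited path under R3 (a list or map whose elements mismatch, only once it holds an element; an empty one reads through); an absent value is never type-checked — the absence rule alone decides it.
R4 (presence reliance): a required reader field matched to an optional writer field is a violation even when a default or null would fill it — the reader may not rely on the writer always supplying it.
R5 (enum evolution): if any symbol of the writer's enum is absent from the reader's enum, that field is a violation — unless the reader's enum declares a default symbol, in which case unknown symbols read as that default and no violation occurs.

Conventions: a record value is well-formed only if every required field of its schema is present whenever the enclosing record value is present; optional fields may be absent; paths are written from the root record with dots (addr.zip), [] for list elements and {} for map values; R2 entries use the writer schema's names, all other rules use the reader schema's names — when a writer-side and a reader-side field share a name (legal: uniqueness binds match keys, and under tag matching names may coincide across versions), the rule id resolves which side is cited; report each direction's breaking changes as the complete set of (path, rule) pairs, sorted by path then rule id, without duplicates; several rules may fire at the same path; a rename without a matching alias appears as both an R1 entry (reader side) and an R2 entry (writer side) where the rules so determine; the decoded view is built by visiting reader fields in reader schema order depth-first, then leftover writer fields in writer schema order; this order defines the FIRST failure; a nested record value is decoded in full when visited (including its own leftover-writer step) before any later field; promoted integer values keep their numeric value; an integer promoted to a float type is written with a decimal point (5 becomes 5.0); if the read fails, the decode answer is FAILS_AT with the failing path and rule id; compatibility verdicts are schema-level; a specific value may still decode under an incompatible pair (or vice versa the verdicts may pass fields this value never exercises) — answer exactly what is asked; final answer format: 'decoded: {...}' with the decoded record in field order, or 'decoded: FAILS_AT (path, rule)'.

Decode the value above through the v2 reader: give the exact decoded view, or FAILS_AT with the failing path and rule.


decoded: {"tier": "FAX", "tags": [], "duration": null, "active": true, "locale": null, "version": null}

in Invoice below, arrows point writer -> reader
decoding the Invoice value with the v2 reader:
  tier := "FAX"
  tags := []
  duration := null (missing; optional => null)
  active := true
  locale := null (missing; optional => null)
  version := null (missing; optional => null)
  => decoded: {"tier": "FAX", "tags": [], "duration": null, "active": true, "locale": null, "version": null}


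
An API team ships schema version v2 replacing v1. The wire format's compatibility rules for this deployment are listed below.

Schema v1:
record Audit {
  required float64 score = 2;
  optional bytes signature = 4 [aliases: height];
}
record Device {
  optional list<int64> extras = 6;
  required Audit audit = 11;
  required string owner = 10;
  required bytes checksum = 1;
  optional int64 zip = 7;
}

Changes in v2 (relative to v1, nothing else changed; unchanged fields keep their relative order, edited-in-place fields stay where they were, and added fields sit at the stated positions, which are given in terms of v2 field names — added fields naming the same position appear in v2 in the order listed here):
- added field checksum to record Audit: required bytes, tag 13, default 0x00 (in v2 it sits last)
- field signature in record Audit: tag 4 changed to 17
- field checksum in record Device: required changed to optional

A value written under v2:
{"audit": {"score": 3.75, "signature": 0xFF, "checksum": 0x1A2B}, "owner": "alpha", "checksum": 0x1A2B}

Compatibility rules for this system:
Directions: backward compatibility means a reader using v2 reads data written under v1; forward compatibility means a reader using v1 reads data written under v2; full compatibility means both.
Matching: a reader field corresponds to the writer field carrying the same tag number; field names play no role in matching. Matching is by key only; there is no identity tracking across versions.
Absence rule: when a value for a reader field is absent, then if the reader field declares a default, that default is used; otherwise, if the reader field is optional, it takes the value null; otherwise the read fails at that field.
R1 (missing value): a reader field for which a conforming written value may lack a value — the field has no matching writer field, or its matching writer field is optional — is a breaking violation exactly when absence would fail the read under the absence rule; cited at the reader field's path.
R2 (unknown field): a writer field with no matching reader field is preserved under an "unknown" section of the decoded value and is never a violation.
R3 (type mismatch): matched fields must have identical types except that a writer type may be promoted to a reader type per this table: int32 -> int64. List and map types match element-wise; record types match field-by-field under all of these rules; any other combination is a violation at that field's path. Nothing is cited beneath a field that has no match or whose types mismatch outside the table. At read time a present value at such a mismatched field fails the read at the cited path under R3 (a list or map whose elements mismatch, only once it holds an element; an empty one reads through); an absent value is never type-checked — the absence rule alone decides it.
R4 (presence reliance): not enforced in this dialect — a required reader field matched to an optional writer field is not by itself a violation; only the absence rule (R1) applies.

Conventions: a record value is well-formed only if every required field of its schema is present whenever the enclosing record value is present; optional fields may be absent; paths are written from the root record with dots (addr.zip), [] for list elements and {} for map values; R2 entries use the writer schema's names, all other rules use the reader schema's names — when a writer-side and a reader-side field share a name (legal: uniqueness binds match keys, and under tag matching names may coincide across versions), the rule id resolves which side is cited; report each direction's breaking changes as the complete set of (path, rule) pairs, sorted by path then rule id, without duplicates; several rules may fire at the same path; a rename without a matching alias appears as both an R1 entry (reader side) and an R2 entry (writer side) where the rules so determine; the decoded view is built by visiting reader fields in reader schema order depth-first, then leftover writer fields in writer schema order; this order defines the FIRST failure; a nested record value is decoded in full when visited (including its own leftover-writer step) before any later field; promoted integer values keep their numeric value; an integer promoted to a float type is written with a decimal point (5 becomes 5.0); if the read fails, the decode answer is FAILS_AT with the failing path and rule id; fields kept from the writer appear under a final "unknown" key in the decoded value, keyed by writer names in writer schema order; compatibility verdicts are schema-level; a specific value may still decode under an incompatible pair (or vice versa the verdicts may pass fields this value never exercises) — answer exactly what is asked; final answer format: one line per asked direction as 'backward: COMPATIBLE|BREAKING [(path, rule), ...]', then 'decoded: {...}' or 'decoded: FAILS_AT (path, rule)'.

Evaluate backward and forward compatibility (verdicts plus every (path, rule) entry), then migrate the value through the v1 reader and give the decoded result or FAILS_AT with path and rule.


backward: COMPATIBLE []; forward: BREAKING [(checksum, R1)]; decoded: {"extras": null, "audit": {"score": 3.75, "signature": null, "unknown": {"signature": 0xFF, "checksum": 0x1A2B}}, "owner": "alpha", "checksum": 0x1A2B, "zip": null}

arrows below run writer -> reader for Device
backward pass over Device, reader schema v2, writer schema v1:
  list<int64> -> list<int64>, writer optional: extras aligns to extras
  Audit -> Audit, writer required: audit aligns to audit
  string -> string, writer required: owner aligns to owner
  bytes -> bytes, writer required: checksum aligns to checksum
  int64 -> int64, writer optional: zip aligns to zip
  float64 -> float64, writer required: audit.score aligns to audit.score
  audit.signature has no writer counterpart
  audit.checksum has no writer counterpart
  audit.signature (writer side), unknown to reader
  => no violations; backward on Device: COMPATIBLE
forward pass over Device, reader schema v1, writer schema v2:
  list<int64> -> list<int64>, writer optional: extras aligns to extras
  Audit -> Audit, writer required: audit aligns to audit
  string -> string, writer required: owner aligns to owner
  bytes -> bytes, writer optional: checksum aligns to checksum
  int64 -> int64, writer optional: zip aligns to zip
  float64 -> float64, writer required: audit.score aligns to audit.score
  audit.signature has no writer counterpart
  audit.signature (writer side), unknown to reader
  audit.checksum (writer side), unknown to reader
  breaking: (checksum, R1)
  => forward: BREAKING (1)
decode (reader v1):
  extras := null (not supplied -> null)
  audit.score := 3.75
  audit.signature := null (not supplied -> null)
  writer audit.signature: kept under "unknown"
  writer audit.checksum: kept under "unknown"
  owner := "alpha"
  checksum := 0x1A2B
  zip := null (not supplied -> null)
  => decoded: {"extras": null, "audit": {"score": 3.75, "signature": null, "unknown": {"signature": 0xFF, "checksum": 0x1A2B}}, "owner": "alpha", "checksum": 0x1A2B, "zip": null}


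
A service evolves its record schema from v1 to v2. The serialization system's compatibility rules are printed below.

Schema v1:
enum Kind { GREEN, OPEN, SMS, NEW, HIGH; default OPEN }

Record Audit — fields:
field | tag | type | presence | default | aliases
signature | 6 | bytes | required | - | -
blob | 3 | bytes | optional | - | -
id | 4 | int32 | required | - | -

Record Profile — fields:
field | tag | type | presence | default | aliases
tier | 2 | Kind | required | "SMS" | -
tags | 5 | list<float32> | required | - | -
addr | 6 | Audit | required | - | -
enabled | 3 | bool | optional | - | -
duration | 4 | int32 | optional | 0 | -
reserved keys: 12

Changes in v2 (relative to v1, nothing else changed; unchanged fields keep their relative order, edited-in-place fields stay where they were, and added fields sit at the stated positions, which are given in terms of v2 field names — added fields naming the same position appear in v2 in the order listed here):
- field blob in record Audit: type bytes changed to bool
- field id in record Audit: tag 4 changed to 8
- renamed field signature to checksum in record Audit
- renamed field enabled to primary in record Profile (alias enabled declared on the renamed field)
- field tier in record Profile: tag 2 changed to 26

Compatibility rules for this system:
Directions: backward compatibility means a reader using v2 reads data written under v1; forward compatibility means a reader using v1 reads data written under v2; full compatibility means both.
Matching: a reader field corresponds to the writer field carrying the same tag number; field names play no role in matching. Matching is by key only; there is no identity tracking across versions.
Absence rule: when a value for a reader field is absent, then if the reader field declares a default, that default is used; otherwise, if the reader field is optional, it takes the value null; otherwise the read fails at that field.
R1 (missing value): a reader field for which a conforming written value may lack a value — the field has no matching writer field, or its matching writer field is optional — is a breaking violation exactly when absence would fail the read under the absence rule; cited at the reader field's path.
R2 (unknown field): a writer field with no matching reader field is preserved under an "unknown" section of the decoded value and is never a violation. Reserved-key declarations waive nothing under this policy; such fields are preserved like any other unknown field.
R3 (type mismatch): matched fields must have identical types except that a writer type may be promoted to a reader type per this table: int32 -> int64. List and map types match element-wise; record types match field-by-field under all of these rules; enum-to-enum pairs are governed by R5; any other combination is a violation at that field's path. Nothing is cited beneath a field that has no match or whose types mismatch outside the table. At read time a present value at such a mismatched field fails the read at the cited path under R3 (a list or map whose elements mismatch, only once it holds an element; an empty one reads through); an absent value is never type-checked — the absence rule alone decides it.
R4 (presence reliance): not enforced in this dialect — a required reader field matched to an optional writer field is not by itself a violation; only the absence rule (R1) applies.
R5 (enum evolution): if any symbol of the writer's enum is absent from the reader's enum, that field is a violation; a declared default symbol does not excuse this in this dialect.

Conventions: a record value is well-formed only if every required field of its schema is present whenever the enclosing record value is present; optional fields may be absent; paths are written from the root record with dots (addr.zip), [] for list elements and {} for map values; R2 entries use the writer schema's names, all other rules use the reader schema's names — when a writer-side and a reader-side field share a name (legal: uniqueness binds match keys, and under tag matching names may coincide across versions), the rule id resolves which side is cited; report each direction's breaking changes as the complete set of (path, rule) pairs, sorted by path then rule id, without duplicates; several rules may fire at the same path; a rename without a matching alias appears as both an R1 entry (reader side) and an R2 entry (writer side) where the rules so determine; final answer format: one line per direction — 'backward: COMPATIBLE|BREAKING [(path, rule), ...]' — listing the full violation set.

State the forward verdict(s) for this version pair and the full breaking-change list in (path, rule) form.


forward: BREAKING [(addr.blob, R3), (addr.id, R1)]

in Profile below, arrows point writer -> reader
forward on Profile — v1 reading data written by v2:
  tier: no writer-side match
  list<float32> -> list<float32>, writer required: tags aligns to tags
  Audit -> Audit, writer required: addr aligns to addr
  bool -> bool, writer optional: enabled aligns to primary
  int32 -> int32, writer optional: duration aligns to duration
  writer field tier has no reader counterpart
  bytes -> bytes, writer required: addr.signature aligns to addr.checksum
  bool -> bytes, writer optional: addr.blob aligns to addr.blob
  addr.id: no writer-side match
  writer field addr.id has no reader counterpart
  R3 fires at addr.blob
  R1 fires at addr.id
  => 2 violation(s): forward is BREAKING for Profile
checking off the Profile differences that do not matter here:
  renamed field signature to checksum in record Audit -> inert for the asked Profile verdict: nothing fires
  renamed field enabled to primary in record Profile (alias enabled declared on the renamed field) -> inert for the asked Profile verdict: nothing fires
  field tier in record Profile: tag 2 changed to 26 -> inert for the asked Profile verdict: nothing fires


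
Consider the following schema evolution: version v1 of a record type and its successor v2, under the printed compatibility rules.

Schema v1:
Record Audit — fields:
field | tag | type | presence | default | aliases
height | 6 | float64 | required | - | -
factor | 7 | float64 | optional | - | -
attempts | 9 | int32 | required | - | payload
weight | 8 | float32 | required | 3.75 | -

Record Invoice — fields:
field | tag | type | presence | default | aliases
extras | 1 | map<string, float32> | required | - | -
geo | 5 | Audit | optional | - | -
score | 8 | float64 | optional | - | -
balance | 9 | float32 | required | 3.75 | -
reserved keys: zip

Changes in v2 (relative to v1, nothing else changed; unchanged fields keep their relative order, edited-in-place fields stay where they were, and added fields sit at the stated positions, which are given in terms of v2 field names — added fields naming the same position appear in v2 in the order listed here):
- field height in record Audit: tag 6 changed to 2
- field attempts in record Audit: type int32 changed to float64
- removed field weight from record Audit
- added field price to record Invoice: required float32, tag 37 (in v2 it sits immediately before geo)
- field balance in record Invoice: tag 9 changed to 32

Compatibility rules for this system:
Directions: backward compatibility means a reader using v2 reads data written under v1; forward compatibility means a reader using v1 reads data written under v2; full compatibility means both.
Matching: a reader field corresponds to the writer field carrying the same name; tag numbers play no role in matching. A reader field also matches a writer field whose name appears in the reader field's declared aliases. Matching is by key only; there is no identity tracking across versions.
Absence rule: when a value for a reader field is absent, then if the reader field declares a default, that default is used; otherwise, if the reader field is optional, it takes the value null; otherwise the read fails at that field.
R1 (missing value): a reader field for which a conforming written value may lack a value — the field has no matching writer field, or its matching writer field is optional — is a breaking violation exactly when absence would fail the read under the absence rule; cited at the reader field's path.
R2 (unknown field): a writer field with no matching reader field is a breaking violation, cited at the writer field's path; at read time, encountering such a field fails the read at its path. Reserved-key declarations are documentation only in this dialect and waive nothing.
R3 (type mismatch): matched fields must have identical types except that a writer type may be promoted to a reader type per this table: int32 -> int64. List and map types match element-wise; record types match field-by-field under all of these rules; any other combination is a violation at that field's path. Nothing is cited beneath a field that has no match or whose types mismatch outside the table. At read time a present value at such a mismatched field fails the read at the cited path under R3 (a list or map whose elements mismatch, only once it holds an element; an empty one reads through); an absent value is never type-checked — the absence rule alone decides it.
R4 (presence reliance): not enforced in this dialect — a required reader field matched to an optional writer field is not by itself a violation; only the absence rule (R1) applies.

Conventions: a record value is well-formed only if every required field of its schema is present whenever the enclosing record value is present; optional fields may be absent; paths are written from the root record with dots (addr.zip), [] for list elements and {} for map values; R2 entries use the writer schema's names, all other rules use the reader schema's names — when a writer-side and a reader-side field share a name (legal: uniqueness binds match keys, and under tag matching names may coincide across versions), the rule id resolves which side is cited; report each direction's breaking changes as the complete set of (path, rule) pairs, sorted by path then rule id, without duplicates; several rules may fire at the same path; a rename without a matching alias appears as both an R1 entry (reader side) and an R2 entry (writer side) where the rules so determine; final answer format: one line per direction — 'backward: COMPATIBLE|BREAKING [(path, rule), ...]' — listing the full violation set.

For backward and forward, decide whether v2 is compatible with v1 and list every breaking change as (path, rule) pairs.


backward: BREAKING [(geo.attempts, R3), (geo.weight, R2), (price, R1)]; forward: BREAKING [(geo.attempts, R3), (price, R2)]

in Invoice below, arrows point writer -> reader
checking backward for Invoice: reader v2 against writer v1:
  writer required, map<string, float32> -> map<string, float32>: reader extras maps from writer extras
  price: no writer-side match
  writer optional, Audit -> Audit: reader geo maps from writer geo
  writer optional, float64 -> float64: reader score maps from writer score
  writer required, float32 -> float32: reader balance maps from writer balance
  writer required, float64 -> float64: reader geo.height maps from writer geo.height
  writer optional, float64 -> float64: reader geo.factor maps from writer geo.factor
  writer required, int32 -> float64: reader geo.attempts maps from writer geo.attempts
  geo.weight (writer side), unknown to reader
  breaking: (geo.attempts, R3)
  breaking: (geo.weight, R2)
  breaking: (price, R1)
  => backward: BREAKING (3)
checking forward for Invoice: reader v1 against writer v2:
  writer required, map<string, float32> -> map<string, float32>: reader extras maps from writer extras
  writer optional, Audit -> Audit: reader geo maps from writer geo
  writer optional, float64 -> float64: reader score maps from writer score
  writer required, float32 -> float32: reader balance maps from writer balance
  price (writer side), unknown to reader
  writer required, float64 -> float64: reader geo.height maps from writer geo.height
  writer optional, float64 -> float64: reader geo.factor maps from writer geo.factor
  writer required, float64 -> int32: reader geo.attempts maps from writer geo.attempts
  geo.weight: no writer-side match
  breaking: (geo.attempts, R3)
  breaking: (price, R2)
  => forward: BREAKING (2)


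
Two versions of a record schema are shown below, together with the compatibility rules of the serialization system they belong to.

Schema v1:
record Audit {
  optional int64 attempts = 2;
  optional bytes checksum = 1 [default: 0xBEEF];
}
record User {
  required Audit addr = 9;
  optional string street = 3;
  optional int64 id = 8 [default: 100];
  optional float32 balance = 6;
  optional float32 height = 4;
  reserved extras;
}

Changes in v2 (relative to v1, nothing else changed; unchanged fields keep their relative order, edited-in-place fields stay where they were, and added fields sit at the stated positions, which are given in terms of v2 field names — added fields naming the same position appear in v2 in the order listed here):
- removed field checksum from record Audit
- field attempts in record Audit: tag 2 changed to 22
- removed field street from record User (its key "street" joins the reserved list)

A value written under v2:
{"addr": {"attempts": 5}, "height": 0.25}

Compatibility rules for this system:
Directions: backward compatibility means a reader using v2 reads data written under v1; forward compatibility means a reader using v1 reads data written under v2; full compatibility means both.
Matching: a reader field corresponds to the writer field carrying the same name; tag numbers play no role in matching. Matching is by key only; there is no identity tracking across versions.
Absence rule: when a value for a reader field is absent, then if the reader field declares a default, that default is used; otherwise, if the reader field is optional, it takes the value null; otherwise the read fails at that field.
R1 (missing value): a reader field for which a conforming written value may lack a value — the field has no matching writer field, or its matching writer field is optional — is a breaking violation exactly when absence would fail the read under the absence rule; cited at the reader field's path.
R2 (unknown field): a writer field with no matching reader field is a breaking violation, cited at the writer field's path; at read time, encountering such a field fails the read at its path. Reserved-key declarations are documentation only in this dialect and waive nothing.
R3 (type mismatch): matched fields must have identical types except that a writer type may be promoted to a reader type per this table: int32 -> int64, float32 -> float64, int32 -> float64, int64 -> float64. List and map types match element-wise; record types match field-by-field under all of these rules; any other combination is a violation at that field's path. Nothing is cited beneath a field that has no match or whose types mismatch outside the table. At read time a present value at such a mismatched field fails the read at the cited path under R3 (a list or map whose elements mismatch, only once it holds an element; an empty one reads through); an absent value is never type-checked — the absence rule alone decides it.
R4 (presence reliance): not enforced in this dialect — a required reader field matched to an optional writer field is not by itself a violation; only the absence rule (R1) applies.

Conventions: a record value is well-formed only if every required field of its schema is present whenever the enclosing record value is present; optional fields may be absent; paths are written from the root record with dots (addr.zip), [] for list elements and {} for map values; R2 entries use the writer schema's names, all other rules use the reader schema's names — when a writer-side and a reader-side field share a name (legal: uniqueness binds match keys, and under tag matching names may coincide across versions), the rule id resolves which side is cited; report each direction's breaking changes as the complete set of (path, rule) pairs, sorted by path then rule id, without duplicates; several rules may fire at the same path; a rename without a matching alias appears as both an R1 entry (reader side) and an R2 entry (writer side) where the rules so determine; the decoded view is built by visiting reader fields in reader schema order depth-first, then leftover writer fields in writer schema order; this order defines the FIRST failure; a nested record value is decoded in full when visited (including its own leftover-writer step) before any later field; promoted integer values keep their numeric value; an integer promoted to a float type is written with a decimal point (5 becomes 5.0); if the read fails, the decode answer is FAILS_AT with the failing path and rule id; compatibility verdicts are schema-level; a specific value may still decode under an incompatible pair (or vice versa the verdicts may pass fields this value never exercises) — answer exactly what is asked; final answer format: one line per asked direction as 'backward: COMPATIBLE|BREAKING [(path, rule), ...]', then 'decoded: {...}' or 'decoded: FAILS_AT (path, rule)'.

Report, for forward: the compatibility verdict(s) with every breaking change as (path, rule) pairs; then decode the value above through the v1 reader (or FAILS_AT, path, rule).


forward: COMPATIBLE []; decoded: {"addr": {"attempts": 5, "checksum": 0xBEEF}, "street": null, "id": 100, "balance": null, "height": 0.25}

in User below, arrows point writer -> reader
forward for User (reader v1, writer v2):
  Audit -> Audit, writer required: addr aligns to addr
  street: no writer-side match
  int64 -> int64, writer optional: id aligns to id
  float32 -> float32, writer optional: balance aligns to balance
  float32 -> float32, writer optional: height aligns to height
  int64 -> int64, writer optional: addr.attempts aligns to addr.attempts
  addr.checksum: no writer-side match
  nothing fires on User: forward is COMPATIBLE
decode (reader v1):
  addr.attempts := 5
  addr.checksum := 0xBEEF (absent -> default)
  street := null (absent, optional -> null)
  id := 100 (absent -> default)
  balance := null (absent, optional -> null)
  height := 0.25
  => decoded: {"addr": {"attempts": 5, "checksum": 0xBEEF}, "street": null, "id": 100, "balance": null, "height": 0.25}
checking off the User differences that do not matter here:
  removed field checksum from record Audit -> its effect on User is confined to the backward direction, not asked
  field attempts in record Audit: tag 2 changed to 22 -> triggers nothing under User's printed rules — same verdict
  removed field street from record User (its key "street" joins the reserved list) -> its effect on User is confined to the backward direction, not asked
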